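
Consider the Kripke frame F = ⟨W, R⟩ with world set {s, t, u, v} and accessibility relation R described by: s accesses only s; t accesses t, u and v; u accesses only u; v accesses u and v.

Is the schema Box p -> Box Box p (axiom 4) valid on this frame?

Axiom 4 corresponds to the accessibility relation being transitive.
Transitive: yes — every two-step R-path is closed by a direct edge.

Yes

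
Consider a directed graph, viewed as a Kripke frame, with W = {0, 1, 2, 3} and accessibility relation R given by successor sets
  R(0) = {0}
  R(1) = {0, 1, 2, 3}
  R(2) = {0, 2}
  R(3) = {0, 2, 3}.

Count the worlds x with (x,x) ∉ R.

0

R is reflexive; there are no such worlds.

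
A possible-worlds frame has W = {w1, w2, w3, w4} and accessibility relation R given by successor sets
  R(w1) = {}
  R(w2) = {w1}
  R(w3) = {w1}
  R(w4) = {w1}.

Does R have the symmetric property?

No

Symmetric: no — w2 R w1 but not w1 R w2.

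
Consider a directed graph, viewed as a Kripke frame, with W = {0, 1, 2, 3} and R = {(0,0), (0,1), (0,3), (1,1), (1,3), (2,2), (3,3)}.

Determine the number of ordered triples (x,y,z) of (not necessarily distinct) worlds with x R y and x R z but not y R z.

Enumerating: (0,1,0), (0,3,0), (0,3,1), (1,3,1).

4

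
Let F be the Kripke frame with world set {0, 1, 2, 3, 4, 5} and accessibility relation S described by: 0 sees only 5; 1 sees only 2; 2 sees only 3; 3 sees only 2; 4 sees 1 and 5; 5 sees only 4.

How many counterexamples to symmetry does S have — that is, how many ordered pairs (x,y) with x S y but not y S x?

Enumerating: (0,5), (1,2), (4,1).

3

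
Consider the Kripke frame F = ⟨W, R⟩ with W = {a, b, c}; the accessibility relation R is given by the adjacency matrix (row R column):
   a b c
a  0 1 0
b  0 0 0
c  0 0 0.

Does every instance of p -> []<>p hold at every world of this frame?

Axiom B corresponds to the accessibility relation being symmetric.
Symmetric: no — a R b but not b R a.

No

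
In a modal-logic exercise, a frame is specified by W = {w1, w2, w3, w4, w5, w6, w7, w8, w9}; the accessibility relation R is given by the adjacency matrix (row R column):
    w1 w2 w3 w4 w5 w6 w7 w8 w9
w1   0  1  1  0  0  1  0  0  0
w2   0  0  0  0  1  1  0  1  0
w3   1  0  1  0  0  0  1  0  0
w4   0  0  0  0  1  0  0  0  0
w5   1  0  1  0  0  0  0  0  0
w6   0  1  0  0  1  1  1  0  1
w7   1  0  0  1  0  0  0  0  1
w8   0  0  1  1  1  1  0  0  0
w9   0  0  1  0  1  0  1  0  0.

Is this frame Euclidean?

No

Euclidean: no — w1 R w2 and w1 R w3, but not w2 R w3.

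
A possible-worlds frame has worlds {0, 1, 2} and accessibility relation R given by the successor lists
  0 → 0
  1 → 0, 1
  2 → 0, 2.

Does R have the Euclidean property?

No

Euclidean: no — 1 R 0 and 1 R 1, but not 0 R 1.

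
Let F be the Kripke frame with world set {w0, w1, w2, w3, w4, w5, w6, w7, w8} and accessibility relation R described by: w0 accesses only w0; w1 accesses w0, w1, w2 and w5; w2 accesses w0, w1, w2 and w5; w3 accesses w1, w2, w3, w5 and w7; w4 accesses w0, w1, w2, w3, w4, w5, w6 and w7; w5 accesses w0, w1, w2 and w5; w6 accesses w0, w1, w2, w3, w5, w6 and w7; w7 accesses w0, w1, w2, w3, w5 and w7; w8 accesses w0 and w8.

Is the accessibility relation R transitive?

Transitive: no — w3 R w1 and w1 R w0, but not w3 R w0.

No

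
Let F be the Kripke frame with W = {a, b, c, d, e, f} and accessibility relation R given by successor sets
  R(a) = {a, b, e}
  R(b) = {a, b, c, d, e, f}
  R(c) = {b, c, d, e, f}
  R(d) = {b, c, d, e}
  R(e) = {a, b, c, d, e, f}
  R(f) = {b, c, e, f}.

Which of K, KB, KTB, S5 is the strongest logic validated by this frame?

Symmetric (axiom B): yes — every pair in R has its reverse in R.
Reflexive (axiom T): yes — every world is R-related to itself.
Euclidean (axiom 5): no — b R a and b R c, but not a R c.
So F validates K, KB, KTB; S5 would additionally require R to be Euclidean. The strongest is KTB.

KTB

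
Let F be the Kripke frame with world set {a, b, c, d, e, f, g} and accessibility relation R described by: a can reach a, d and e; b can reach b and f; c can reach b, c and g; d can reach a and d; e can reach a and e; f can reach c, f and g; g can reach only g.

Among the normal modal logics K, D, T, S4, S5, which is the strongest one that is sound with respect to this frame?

Serial (axiom D): yes — every world has a successor (e.g. a R a).
Reflexive (axiom T): yes — every world is R-related to itself.
Transitive (axiom 4): no — b R f and f R c, but not b R c.
Euclidean (axiom 5): no — a R d and a R e, but not d R e.
So F validates K, D, T; S4 would additionally require R to be transitive. The strongest is T.

T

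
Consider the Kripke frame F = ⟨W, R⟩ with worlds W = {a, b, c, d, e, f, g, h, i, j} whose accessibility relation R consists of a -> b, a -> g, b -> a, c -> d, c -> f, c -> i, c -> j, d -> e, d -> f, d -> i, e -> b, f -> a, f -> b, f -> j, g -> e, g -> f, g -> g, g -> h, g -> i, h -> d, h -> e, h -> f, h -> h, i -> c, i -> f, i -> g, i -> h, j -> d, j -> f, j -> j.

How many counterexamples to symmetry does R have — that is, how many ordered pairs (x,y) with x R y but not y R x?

19

Enumerating: (a,g), (c,d), (c,f), (c,j), (d,e), (d,f), (d,i), (e,b), (f,a), (f,b), (g,e), (g,f), … and 7 more.
Total: 19.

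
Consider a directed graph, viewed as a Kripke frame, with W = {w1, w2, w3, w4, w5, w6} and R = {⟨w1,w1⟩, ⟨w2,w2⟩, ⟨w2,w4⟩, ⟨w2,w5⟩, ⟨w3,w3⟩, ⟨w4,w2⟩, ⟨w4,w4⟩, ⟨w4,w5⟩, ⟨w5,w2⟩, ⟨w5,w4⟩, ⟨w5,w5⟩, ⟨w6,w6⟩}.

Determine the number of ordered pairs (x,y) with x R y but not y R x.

R is symmetric; there are no such tuples.

0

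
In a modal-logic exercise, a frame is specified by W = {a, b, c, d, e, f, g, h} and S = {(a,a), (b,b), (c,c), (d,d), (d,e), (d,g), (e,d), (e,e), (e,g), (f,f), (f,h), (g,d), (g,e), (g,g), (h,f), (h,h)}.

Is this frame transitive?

Yes

Transitive: yes — every two-step S-path is closed by a direct edge.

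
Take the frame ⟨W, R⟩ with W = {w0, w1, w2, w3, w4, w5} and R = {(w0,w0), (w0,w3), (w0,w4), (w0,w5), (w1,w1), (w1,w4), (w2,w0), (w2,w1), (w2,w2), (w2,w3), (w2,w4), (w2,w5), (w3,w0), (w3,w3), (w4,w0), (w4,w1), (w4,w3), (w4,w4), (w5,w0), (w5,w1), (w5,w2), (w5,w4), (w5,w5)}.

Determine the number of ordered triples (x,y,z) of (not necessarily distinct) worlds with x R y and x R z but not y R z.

Enumerating: (w0,w3,w4), (w0,w3,w5), (w0,w4,w5), (w0,w5,w3), (w2,w0,w1), (w2,w0,w2), (w2,w1,w0), (w2,w1,w2), (w2,w1,w3), (w2,w1,w5), (w2,w3,w1), (w2,w3,w2), … and 17 more.
Total: 29.

29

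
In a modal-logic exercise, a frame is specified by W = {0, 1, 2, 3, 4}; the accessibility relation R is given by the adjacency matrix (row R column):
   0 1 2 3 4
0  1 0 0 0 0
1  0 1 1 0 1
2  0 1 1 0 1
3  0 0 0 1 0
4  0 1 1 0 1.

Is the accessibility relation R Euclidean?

Yes

Euclidean: yes — any two successors of a common world are R-related.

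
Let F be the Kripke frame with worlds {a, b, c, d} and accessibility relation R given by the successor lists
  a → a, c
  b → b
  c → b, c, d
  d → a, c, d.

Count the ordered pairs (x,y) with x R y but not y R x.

3

Enumerating: (a,c), (c,b), (d,a).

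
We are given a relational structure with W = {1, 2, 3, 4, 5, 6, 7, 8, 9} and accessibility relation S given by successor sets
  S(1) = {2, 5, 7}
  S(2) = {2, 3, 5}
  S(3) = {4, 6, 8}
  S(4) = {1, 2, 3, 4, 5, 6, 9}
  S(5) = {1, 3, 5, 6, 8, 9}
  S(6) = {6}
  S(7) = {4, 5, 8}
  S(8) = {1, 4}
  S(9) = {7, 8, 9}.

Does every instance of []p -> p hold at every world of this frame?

By correspondence theory, T is valid on a frame iff S is reflexive.
Reflexive: no — 1 is not related to itself.

No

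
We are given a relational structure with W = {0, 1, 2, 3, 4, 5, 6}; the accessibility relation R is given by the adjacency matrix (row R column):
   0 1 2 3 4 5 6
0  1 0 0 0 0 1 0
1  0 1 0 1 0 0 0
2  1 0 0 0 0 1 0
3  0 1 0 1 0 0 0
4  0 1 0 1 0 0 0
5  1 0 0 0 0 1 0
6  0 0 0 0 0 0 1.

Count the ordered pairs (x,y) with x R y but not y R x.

4

Enumerating: (2,0), (2,5), (4,1), (4,3).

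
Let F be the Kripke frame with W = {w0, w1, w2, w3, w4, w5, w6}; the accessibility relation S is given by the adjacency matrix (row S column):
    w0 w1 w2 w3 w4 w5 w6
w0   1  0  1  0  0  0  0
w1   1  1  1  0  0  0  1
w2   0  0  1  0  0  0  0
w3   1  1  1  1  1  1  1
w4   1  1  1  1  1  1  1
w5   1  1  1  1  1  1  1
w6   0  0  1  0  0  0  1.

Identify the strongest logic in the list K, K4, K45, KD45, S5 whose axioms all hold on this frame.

Transitive (axiom 4): yes — every two-step S-path is closed by a direct edge.
Euclidean (axiom 5): no — w1 S w0 and w1 S w6, but not w0 S w6.
Serial (axiom D): yes — every world has a successor (e.g. w0 S w0).
Reflexive (axiom T): yes — every world is S-related to itself.
So F validates K, K4; K45 would additionally require S to be Euclidean. The strongest is K4.

K4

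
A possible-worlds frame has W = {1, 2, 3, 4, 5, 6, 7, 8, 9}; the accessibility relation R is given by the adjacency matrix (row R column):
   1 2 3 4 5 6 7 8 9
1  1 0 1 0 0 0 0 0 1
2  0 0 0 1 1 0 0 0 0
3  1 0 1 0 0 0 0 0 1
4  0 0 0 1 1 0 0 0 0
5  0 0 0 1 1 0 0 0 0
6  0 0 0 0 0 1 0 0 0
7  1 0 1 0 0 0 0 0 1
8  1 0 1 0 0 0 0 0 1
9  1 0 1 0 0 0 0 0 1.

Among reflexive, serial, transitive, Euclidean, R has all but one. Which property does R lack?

reflexive

Reflexive: no — 2 is not related to itself.
Serial: yes — every world has a successor (e.g. 1 R 1).
Transitive: yes — every two-step R-path is closed by a direct edge.
Euclidean: yes — any two successors of a common world are R-related.
Only reflexive fails.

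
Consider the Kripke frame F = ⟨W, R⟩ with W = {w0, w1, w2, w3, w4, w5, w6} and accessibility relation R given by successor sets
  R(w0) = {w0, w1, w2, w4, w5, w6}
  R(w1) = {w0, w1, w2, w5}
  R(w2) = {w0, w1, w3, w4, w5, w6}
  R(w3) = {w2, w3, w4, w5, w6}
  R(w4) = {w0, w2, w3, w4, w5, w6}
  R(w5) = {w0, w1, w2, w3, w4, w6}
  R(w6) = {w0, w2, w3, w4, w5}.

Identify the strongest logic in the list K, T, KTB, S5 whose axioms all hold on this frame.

K

Reflexive (axiom T): no — w2 is not related to itself.
Symmetric (axiom B): yes — every pair in R has its reverse in R.
Euclidean (axiom 5): no — w0 R w1 and w0 R w4, but not w1 R w4.
So F validates K; T would additionally require R to be reflexive. The strongest is K.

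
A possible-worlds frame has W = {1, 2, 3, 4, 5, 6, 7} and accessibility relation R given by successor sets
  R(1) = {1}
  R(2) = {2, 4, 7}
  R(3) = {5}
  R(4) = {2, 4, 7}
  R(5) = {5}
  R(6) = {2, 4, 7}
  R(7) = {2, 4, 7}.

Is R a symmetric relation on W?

No

Symmetric: no — 3 R 5 but not 5 R 3.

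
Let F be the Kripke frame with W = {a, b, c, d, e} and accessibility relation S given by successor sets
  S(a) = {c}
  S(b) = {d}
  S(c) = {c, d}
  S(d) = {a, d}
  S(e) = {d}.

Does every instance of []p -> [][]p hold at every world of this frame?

No

By correspondence theory, 4 is valid on a frame iff S is transitive.
Transitive: no — a S c and c S d, but not a S d.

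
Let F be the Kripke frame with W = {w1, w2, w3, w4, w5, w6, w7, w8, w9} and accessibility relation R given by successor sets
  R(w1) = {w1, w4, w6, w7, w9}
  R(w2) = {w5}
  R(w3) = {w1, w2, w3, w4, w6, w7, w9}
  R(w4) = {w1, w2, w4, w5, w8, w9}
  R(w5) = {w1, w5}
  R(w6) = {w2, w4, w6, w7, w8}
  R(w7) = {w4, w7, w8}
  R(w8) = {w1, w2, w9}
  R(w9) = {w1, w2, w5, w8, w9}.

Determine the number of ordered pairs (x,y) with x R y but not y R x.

Enumerating: (w1,w6), (w1,w7), (w2,w5), (w3,w1), (w3,w2), (w3,w4), (w3,w6), (w3,w7), (w3,w9), (w4,w2), (w4,w5), (w4,w8), … and 12 more.
Total: 24.

24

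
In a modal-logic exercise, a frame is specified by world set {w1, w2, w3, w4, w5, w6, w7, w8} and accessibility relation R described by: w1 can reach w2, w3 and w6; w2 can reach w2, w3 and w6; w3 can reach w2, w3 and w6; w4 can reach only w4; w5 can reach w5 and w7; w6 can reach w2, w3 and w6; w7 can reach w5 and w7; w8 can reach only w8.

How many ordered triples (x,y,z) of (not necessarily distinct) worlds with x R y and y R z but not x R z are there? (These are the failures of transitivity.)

0

R is transitive; there are no such tuples.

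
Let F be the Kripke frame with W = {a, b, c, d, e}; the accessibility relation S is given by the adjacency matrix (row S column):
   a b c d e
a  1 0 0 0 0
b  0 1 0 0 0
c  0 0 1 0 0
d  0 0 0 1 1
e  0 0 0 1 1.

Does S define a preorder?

Reflexive: yes — every world is S-related to itself.
Transitive: yes — every two-step S-path is closed by a direct edge.
So S is a preorder.

Yes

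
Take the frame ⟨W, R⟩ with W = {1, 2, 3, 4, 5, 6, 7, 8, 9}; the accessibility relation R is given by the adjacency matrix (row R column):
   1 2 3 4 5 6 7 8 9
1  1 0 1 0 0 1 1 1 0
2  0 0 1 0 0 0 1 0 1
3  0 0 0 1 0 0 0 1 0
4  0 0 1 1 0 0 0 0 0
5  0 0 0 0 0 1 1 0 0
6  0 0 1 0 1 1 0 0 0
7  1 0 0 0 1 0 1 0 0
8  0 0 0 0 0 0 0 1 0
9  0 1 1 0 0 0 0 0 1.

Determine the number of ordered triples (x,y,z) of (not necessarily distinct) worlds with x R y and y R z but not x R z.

24

Enumerating: (1,3,4), (1,6,5), (1,7,5), (2,3,4), (2,3,8), (2,7,1), (2,7,5), (2,9,2), (3,4,3), (4,3,8), (5,6,3), (5,6,5), … and 12 more.
Total: 24.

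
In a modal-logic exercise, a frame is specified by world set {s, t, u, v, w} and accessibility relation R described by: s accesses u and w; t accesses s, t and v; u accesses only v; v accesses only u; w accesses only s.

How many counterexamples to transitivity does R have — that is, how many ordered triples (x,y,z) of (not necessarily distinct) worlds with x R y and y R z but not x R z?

9

Enumerating: (s,u,v), (s,w,s), (t,s,u), (t,s,w), (t,v,u), (u,v,u), (v,u,v), (w,s,u), (w,s,w).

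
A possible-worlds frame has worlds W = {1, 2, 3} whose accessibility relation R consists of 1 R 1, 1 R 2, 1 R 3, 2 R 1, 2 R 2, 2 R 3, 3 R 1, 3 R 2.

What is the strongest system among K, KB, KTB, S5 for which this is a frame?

KB

Symmetric (axiom B): yes — every pair in R has its reverse in R.
Reflexive (axiom T): no — 3 is not related to itself.
Euclidean (axiom 5): no — 1 R 3 and 1 R 3, but not 3 R 3.
So F validates K, KB; KTB would additionally require R to be reflexive. The strongest is KB.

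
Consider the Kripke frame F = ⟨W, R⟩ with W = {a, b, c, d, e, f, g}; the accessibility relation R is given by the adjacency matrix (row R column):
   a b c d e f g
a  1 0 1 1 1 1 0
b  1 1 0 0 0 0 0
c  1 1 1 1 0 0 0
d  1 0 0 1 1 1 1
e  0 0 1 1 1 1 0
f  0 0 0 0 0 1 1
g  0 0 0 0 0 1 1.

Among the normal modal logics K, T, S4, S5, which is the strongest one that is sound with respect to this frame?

T

Reflexive (axiom T): yes — every world is R-related to itself.
Transitive (axiom 4): no — a R c and c R b, but not a R b.
Euclidean (axiom 5): no — a R c and a R e, but not c R e.
So F validates K, T; S4 would additionally require R to be transitive. The strongest is T.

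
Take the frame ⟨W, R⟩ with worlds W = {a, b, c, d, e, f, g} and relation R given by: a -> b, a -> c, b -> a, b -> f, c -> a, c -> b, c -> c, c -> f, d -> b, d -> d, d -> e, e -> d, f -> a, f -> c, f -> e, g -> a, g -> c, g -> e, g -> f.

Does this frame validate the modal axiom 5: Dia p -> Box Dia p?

No

By correspondence theory, 5 is valid on a frame iff R is Euclidean.
Euclidean: no — a R b and a R c, but not b R c.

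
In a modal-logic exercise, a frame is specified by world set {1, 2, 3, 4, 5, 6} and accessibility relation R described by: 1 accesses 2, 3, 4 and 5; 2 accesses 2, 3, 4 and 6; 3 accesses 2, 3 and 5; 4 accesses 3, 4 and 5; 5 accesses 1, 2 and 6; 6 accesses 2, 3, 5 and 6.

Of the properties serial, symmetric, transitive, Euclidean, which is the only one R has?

Serial: yes — every world has a successor (e.g. 1 R 2).
Symmetric: no — 1 R 2 but not 2 R 1.
Transitive: no — 1 R 2 and 2 R 6, but not 1 R 6.
Euclidean: no — 1 R 2 and 1 R 5, but not 2 R 5.
Only serial holds.

serial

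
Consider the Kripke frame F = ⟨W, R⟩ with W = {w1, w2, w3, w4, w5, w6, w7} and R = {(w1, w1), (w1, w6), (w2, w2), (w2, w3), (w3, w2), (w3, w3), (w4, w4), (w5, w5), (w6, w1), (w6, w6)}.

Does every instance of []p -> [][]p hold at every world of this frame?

Yes

The schema 4 characterises exactly the transitive frames.
Transitive: yes — every two-step R-path is closed by a direct edge.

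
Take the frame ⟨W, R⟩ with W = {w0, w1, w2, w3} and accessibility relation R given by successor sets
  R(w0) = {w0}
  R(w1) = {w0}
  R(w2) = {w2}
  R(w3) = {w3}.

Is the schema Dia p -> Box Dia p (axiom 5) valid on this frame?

Yes

The schema 5 characterises exactly the Euclidean frames.
Euclidean: yes — any two successors of a common world are R-related.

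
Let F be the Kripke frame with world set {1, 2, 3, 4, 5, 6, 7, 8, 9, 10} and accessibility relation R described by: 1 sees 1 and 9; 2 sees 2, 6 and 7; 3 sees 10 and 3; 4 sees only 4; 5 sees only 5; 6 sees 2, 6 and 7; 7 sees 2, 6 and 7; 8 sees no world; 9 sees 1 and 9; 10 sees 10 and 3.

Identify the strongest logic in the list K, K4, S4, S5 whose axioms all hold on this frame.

K4

Transitive (axiom 4): yes — every two-step R-path is closed by a direct edge.
Reflexive (axiom T): no — 8 is not related to itself.
Euclidean (axiom 5): yes — any two successors of a common world are R-related.
So F validates K, K4; S4 would additionally require R to be reflexive. The strongest is K4.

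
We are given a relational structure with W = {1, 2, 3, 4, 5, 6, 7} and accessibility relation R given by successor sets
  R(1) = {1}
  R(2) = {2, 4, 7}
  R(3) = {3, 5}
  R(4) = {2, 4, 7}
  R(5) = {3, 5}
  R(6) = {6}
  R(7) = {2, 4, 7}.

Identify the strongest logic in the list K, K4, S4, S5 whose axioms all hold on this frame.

Transitive (axiom 4): yes — every two-step R-path is closed by a direct edge.
Reflexive (axiom T): yes — every world is R-related to itself.
Euclidean (axiom 5): yes — any two successors of a common world are R-related.
So F validates K, K4, S4, S5. The strongest is S5.

S5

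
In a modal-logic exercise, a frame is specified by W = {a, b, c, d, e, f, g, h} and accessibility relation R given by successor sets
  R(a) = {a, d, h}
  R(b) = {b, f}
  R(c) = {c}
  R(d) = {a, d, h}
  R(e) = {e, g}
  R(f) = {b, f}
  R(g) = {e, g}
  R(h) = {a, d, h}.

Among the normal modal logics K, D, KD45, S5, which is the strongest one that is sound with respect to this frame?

Serial (axiom D): yes — every world has a successor (e.g. a R a).
Euclidean (axiom 5): yes — any two successors of a common world are R-related.
Transitive (axiom 4): yes — every two-step R-path is closed by a direct edge.
Reflexive (axiom T): yes — every world is R-related to itself.
So F validates K, D, KD45, S5. The strongest is S5.

S5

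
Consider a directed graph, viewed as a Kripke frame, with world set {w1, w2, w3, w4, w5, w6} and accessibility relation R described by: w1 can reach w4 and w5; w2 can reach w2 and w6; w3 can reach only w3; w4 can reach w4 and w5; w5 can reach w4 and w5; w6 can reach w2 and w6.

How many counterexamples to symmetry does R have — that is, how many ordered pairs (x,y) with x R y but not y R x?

2

Enumerating: (w1,w4), (w1,w5).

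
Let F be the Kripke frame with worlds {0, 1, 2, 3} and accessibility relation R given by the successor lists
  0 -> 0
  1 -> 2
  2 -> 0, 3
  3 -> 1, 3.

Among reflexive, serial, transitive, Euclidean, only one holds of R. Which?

serial

Reflexive: no — 1 is not related to itself.
Serial: yes — every world has a successor (e.g. 0 R 0).
Transitive: no — 1 R 2 and 2 R 0, but not 1 R 0.
Euclidean: no — 2 R 0 and 2 R 3, but not 0 R 3.
Only serial holds.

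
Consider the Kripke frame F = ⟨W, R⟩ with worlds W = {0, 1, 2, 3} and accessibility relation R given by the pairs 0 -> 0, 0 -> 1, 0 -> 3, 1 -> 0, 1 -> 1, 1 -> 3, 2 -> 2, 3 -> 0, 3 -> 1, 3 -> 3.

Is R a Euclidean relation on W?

Euclidean: yes — any two successors of a common world are R-related.

Yes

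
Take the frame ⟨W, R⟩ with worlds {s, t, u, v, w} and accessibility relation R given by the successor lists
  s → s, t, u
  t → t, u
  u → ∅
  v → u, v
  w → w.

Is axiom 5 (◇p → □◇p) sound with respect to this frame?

By correspondence theory, 5 is valid on a frame iff R is Euclidean.
Euclidean: no — s R u and s R t, but not u R t.

No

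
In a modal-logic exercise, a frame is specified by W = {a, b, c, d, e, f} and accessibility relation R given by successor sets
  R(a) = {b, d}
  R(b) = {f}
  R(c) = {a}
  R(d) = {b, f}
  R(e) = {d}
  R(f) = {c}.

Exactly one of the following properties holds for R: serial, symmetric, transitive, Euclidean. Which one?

Serial: yes — every world has a successor (e.g. a R b).
Symmetric: no — a R b but not b R a.
Transitive: no — a R b and b R f, but not a R f.
Euclidean: no — a R b and a R d, but not b R d.
Only serial holds.

serial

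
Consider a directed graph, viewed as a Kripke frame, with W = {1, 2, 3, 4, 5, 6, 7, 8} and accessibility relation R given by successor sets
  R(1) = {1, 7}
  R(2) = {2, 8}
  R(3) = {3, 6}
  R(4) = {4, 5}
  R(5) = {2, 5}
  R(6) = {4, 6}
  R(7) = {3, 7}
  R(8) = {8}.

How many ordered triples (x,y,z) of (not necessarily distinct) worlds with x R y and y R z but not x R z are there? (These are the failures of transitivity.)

Enumerating: (1,7,3), (3,6,4), (4,5,2), (5,2,8), (6,4,5), (7,3,6).

6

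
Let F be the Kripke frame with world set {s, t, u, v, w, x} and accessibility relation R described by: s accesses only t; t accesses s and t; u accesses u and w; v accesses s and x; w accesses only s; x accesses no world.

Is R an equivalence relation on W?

Reflexive: no — s is not related to itself.
Symmetric: no — u R w but not w R u.
Transitive: no — u R w and w R s, but not u R s.
So R is not an equivalence relation.

No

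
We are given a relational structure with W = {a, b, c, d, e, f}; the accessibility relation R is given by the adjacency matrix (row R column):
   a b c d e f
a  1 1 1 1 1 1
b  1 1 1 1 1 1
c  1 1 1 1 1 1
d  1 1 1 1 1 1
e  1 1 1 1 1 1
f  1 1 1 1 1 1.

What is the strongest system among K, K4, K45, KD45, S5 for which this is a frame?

S5

Transitive (axiom 4): yes — every two-step R-path is closed by a direct edge.
Euclidean (axiom 5): yes — any two successors of a common world are R-related.
Serial (axiom D): yes — every world has a successor (e.g. a R a).
Reflexive (axiom T): yes — every world is R-related to itself.
So F validates K, K4, K45, KD45, S5. The strongest is S5.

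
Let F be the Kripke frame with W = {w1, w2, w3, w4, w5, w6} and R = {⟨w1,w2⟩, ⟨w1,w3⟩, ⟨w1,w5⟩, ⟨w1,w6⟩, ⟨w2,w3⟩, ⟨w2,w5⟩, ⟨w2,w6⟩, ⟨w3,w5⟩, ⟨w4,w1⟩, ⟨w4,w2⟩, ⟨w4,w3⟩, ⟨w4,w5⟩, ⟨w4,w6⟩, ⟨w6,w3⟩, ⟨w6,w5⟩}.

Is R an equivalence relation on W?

No

Reflexive: no — w1 is not related to itself.
Symmetric: no — w1 R w2 but not w2 R w1.
Transitive: yes — every two-step R-path is closed by a direct edge.
So R is not an equivalence relation.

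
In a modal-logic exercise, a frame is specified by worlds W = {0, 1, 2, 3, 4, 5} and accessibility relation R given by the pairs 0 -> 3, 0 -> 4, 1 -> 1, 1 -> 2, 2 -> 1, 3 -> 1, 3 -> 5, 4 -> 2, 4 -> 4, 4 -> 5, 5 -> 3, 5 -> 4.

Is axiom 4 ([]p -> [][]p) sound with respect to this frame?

No

The schema 4 characterises exactly the transitive frames.
Transitive: no — 0 R 3 and 3 R 1, but not 0 R 1.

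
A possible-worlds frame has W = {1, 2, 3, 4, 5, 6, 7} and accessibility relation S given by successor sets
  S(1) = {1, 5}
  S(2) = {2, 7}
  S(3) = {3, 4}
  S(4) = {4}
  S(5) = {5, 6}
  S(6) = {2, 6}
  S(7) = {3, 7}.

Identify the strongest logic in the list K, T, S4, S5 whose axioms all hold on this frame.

T

Reflexive (axiom T): yes — every world is S-related to itself.
Transitive (axiom 4): no — 1 S 5 and 5 S 6, but not 1 S 6.
Euclidean (axiom 5): no — 1 S 5 and 1 S 1, but not 5 S 1.
So F validates K, T; S4 would additionally require S to be transitive. The strongest is T.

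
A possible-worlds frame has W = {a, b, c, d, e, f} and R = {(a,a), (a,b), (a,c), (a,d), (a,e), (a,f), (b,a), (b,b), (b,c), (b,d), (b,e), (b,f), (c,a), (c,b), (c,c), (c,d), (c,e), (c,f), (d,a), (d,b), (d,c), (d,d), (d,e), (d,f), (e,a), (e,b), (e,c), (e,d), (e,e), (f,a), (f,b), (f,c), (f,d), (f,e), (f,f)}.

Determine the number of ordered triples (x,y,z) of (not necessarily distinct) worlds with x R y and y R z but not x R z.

Enumerating: (e,a,f), (e,b,f), (e,c,f), (e,d,f).

4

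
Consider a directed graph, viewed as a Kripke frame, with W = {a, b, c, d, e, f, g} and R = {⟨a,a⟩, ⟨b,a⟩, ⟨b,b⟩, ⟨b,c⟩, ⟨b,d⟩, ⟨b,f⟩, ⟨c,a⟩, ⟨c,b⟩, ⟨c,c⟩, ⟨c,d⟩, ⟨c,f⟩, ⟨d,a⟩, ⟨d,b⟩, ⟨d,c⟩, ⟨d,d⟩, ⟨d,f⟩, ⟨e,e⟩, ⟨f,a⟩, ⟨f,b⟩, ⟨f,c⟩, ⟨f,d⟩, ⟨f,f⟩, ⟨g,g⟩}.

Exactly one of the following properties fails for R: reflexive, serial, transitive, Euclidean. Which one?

Euclidean

Reflexive: yes — every world is R-related to itself.
Serial: yes — every world has a successor (e.g. a R a).
Transitive: yes — every two-step R-path is closed by a direct edge.
Euclidean: no — b R a and b R c, but not a R c.
Only Euclidean fails.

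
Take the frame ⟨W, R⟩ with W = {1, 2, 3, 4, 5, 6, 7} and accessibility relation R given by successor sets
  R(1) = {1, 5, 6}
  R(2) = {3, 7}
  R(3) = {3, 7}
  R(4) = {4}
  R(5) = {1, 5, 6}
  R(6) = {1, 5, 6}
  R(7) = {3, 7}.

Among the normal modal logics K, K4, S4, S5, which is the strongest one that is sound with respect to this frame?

Transitive (axiom 4): yes — every two-step R-path is closed by a direct edge.
Reflexive (axiom T): no — 2 is not related to itself.
Euclidean (axiom 5): yes — any two successors of a common world are R-related.
So F validates K, K4; S4 would additionally require R to be reflexive. The strongest is K4.

K4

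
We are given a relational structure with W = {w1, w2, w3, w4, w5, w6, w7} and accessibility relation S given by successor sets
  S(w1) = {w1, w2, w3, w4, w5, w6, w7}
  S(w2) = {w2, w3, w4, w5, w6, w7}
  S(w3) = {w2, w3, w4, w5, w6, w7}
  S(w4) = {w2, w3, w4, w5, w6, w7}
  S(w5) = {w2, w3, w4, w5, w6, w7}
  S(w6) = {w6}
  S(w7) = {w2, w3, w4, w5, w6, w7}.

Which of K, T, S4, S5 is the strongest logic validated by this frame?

Reflexive (axiom T): yes — every world is S-related to itself.
Transitive (axiom 4): yes — every two-step S-path is closed by a direct edge.
Euclidean (axiom 5): no — w1 S w6 and w1 S w2, but not w6 S w2.
So F validates K, T, S4; S5 would additionally require S to be Euclidean. The strongest is S4.

S4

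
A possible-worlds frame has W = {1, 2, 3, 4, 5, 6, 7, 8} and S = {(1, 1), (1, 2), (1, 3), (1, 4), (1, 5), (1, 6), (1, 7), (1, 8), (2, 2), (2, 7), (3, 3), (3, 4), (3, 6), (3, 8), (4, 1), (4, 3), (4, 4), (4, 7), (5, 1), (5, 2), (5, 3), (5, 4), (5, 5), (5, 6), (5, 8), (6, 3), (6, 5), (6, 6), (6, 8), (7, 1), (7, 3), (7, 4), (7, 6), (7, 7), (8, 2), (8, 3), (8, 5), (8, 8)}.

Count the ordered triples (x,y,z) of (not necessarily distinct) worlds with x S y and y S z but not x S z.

36

Enumerating: (2,7,1), (2,7,3), (2,7,4), (2,7,6), (3,4,1), (3,4,7), (3,6,5), (3,8,2), (3,8,5), (4,1,2), (4,1,5), (4,1,6), … and 24 more.
Total: 36.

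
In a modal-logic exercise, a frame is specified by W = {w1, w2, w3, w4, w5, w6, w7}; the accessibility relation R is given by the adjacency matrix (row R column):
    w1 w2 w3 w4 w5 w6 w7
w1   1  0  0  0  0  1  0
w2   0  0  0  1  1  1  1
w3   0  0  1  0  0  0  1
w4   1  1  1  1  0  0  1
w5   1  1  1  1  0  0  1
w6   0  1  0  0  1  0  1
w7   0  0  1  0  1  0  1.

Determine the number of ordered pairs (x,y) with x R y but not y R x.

10

Enumerating: (w1,w6), (w2,w7), (w4,w1), (w4,w3), (w4,w7), (w5,w1), (w5,w3), (w5,w4), (w6,w5), (w6,w7).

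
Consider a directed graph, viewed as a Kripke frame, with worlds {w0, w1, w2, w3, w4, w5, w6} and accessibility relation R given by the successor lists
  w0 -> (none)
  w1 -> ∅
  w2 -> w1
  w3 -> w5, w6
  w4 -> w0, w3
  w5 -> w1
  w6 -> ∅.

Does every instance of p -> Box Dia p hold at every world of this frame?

The schema B characterises exactly the symmetric frames.
Symmetric: no — w2 R w1 but not w1 R w2.

No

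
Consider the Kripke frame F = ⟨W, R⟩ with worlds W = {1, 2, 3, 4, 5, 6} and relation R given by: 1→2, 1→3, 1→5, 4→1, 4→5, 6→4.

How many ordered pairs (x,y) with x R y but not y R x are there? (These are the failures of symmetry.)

Enumerating: (1,2), (1,3), (1,5), (4,1), (4,5), (6,4).

6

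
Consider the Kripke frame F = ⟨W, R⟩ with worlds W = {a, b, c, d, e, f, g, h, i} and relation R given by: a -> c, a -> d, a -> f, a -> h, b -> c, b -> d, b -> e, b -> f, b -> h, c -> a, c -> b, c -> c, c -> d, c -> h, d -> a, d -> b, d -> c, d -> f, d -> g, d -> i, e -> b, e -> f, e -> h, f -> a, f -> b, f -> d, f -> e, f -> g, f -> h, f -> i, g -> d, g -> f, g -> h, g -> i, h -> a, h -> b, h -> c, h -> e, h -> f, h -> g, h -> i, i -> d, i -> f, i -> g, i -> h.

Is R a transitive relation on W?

Transitive: no — a R c and c R b, but not a R b.

No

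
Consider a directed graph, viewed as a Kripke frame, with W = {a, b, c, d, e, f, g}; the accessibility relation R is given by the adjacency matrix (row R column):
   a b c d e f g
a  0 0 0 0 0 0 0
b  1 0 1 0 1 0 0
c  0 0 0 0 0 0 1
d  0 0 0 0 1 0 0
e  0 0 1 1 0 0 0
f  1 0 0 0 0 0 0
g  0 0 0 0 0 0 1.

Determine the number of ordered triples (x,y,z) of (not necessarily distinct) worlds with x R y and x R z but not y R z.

Enumerating: (b,a,a), (b,a,c), (b,a,e), (b,c,a), (b,c,c), (b,c,e), (b,e,a), (b,e,e), (d,e,e), (e,c,c), (e,c,d), (e,d,c), (e,d,d), (f,a,a).

14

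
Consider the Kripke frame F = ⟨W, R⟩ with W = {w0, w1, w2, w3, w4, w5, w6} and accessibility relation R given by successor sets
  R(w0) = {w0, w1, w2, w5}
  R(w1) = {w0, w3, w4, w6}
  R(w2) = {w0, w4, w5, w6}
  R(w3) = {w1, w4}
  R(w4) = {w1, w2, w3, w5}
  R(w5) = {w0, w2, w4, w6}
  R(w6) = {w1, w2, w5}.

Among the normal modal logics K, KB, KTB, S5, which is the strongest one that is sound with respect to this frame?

KB

Symmetric (axiom B): yes — every pair in R has its reverse in R.
Reflexive (axiom T): no — w1 is not related to itself.
Euclidean (axiom 5): no — w0 R w1 and w0 R w2, but not w1 R w2.
So F validates K, KB; KTB would additionally require R to be reflexive. The strongest is KB.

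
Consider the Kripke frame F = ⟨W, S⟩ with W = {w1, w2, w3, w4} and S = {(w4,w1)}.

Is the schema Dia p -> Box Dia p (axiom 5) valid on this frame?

The schema 5 characterises exactly the Euclidean frames.
Euclidean: no — w4 S w1 and w4 S w1, but not w1 S w1.

No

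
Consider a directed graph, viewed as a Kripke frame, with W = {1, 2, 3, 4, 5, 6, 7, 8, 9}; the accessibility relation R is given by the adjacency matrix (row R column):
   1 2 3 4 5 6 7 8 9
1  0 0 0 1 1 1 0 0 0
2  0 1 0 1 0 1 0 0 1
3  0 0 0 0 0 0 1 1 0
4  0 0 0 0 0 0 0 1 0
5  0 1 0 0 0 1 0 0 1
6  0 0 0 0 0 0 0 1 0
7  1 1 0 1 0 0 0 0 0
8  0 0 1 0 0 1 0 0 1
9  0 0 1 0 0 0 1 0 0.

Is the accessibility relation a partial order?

Reflexive: no — 1 is not related to itself.
Transitive: no — 1 R 4 and 4 R 8, but not 1 R 8.
Antisymmetric: no — 3 R 8 and 8 R 3 with 3 ≠ 8.
So R is not a partial order.

No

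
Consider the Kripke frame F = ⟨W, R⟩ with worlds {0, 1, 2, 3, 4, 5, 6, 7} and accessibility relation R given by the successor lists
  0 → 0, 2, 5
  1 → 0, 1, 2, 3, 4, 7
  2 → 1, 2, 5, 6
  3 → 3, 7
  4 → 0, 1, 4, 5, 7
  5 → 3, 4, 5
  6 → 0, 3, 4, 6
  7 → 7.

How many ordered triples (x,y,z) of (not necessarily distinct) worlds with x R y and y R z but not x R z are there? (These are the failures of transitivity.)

Enumerating: (0,2,1), (0,2,6), (0,5,3), (0,5,4), (1,0,5), (1,2,5), (1,2,6), (1,4,5), (2,1,0), (2,1,3), (2,1,4), (2,1,7), … and 19 more.
Total: 31.

31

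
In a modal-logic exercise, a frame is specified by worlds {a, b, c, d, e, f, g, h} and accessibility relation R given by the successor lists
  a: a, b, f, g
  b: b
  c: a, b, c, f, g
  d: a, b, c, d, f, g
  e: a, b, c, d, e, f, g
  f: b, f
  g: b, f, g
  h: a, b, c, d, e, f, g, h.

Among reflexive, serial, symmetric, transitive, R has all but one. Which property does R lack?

Reflexive: yes — every world is R-related to itself.
Serial: yes — every world has a successor (e.g. a R a).
Symmetric: no — a R b but not b R a.
Transitive: yes — every two-step R-path is closed by a direct edge.
Only symmetric fails.

symmetric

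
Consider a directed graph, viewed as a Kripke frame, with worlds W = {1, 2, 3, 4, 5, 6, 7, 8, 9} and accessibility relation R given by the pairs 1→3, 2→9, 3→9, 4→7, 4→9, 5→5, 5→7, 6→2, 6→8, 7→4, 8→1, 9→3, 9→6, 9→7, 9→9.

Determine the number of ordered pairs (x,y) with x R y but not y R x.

Enumerating: (1,3), (2,9), (4,9), (5,7), (6,2), (6,8), (8,1), (9,6), (9,7).

9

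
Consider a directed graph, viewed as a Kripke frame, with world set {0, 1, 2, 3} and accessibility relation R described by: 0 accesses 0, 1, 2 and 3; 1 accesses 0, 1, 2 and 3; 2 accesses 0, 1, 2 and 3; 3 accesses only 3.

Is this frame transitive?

Transitive: yes — every two-step R-path is closed by a direct edge.

Yes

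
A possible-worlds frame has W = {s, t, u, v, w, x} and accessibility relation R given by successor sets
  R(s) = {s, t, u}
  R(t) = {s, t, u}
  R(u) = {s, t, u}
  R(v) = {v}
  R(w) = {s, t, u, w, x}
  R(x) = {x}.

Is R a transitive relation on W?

Transitive: yes — every two-step R-path is closed by a direct edge.

Yes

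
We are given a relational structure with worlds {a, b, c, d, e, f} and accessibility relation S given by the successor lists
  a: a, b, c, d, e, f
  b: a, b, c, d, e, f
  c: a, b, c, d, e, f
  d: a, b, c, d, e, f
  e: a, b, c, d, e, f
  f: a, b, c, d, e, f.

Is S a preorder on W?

Yes

Reflexive: yes — every world is S-related to itself.
Transitive: yes — every two-step S-path is closed by a direct edge.
So S is a preorder.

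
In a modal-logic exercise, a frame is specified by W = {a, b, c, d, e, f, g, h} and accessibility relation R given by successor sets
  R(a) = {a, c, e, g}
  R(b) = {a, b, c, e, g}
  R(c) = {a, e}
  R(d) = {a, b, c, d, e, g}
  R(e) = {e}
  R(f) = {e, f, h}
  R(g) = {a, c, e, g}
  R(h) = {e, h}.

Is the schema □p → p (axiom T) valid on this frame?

By correspondence theory, T is valid on a frame iff R is reflexive.
Reflexive: no — c is not related to itself.

No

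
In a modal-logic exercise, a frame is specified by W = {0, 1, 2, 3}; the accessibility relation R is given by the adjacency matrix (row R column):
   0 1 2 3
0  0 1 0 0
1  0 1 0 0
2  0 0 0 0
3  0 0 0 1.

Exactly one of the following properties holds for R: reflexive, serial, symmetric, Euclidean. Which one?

Reflexive: no — 0 is not related to itself.
Serial: no — 2 has no R-successor.
Symmetric: no — 0 R 1 but not 1 R 0.
Euclidean: yes — any two successors of a common world are R-related.
Only Euclidean holds.

Euclidean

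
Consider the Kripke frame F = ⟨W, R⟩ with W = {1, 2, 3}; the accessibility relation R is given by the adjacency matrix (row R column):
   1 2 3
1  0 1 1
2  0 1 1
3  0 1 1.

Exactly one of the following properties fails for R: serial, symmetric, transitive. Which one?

symmetric

Serial: yes — every world has a successor (e.g. 1 R 2).
Symmetric: no — 1 R 2 but not 2 R 1.
Transitive: yes — every two-step R-path is closed by a direct edge.
Only symmetric fails.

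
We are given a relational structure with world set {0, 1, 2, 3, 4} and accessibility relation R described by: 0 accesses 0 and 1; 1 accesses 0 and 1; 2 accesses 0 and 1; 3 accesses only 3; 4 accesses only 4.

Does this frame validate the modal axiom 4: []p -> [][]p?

Yes

By correspondence theory, 4 is valid on a frame iff R is transitive.
Transitive: yes — every two-step R-path is closed by a direct edge.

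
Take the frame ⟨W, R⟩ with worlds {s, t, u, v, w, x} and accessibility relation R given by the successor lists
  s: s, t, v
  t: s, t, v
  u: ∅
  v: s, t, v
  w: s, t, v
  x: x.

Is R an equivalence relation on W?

Reflexive: no — u is not related to itself.
Symmetric: no — w R s but not s R w.
Transitive: yes — every two-step R-path is closed by a direct edge.
So R is not an equivalence relation.

No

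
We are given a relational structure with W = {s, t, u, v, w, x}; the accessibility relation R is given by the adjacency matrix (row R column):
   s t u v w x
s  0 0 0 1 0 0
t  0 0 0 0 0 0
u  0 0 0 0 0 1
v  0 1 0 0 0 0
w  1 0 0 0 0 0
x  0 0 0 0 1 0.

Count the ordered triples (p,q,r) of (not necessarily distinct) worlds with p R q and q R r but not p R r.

Enumerating: (s,v,t), (u,x,w), (w,s,v), (x,w,s).

4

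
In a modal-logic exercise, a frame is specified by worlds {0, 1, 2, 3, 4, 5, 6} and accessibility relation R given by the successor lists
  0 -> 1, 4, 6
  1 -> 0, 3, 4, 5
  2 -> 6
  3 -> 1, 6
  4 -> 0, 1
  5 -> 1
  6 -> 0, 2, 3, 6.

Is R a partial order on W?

No

Reflexive: no — 0 is not related to itself.
Transitive: no — 0 R 1 and 1 R 3, but not 0 R 3.
Antisymmetric: no — 0 R 1 and 1 R 0 with 0 ≠ 1.
So R is not a partial order.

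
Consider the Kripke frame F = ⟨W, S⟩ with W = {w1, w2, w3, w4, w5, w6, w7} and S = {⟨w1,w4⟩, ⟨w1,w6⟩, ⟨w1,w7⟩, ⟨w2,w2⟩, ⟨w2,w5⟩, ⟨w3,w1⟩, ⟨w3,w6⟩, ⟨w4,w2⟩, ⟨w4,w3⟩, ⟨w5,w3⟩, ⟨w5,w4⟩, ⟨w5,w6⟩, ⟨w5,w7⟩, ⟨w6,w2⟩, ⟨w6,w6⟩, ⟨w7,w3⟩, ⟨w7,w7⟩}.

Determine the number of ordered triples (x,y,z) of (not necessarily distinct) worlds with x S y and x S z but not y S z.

28

Enumerating: (w1,w4,w4), (w1,w4,w6), (w1,w4,w7), (w1,w6,w4), (w1,w6,w7), (w1,w7,w4), (w1,w7,w6), (w2,w5,w2), (w2,w5,w5), (w3,w1,w1), (w3,w6,w1), (w4,w2,w3), … and 16 more.
Total: 28.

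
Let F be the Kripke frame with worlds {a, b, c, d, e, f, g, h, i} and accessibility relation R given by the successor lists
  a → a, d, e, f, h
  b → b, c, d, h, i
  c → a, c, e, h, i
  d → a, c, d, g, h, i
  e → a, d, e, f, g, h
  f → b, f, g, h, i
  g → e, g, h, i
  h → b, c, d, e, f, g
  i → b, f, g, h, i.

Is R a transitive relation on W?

Transitive: no — a R d and d R c, but not a R c.

No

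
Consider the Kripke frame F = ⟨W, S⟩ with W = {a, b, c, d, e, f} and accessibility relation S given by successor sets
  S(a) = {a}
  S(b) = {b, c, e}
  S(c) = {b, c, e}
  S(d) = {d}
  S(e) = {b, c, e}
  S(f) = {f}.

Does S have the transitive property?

Yes

Transitive: yes — every two-step S-path is closed by a direct edge.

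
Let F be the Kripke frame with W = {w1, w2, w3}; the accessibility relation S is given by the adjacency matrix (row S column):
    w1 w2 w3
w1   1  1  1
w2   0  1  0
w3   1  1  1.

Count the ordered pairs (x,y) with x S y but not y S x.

2

Enumerating: (w1,w2), (w3,w2).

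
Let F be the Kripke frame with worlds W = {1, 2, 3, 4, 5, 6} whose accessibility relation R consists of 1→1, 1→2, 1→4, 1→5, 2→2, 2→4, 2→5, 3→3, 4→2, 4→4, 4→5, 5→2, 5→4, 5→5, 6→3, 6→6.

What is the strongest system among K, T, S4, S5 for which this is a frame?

S4

Reflexive (axiom T): yes — every world is R-related to itself.
Transitive (axiom 4): yes — every two-step R-path is closed by a direct edge.
Euclidean (axiom 5): no — 1 R 2 and 1 R 1, but not 2 R 1.
So F validates K, T, S4; S5 would additionally require R to be Euclidean. The strongest is S4.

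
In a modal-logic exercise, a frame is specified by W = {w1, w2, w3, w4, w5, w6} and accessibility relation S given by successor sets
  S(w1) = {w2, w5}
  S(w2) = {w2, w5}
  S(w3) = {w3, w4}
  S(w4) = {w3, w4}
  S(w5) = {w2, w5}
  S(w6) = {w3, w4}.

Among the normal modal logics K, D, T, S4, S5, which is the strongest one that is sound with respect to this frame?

D

Serial (axiom D): yes — every world has a successor (e.g. w1 S w2).
Reflexive (axiom T): no — w1 is not related to itself.
Transitive (axiom 4): yes — every two-step S-path is closed by a direct edge.
Euclidean (axiom 5): yes — any two successors of a common world are S-related.
So F validates K, D; T would additionally require S to be reflexive. The strongest is D.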